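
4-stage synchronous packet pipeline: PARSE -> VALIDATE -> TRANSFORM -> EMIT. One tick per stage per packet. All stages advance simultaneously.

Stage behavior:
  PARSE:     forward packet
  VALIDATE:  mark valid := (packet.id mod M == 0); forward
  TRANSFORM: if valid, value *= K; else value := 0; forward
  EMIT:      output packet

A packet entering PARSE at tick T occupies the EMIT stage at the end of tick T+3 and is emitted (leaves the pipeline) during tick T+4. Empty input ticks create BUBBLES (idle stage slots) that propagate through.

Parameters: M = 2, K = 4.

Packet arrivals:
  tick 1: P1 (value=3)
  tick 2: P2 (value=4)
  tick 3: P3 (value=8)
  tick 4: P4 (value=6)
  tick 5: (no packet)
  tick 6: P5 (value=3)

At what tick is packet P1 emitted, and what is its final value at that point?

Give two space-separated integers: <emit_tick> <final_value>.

Tick 1: [PARSE:P1(v=3,ok=F), VALIDATE:-, TRANSFORM:-, EMIT:-] out:-; in:P1
Tick 2: [PARSE:P2(v=4,ok=F), VALIDATE:P1(v=3,ok=F), TRANSFORM:-, EMIT:-] out:-; in:P2
Tick 3: [PARSE:P3(v=8,ok=F), VALIDATE:P2(v=4,ok=T), TRANSFORM:P1(v=0,ok=F), EMIT:-] out:-; in:P3
Tick 4: [PARSE:P4(v=6,ok=F), VALIDATE:P3(v=8,ok=F), TRANSFORM:P2(v=16,ok=T), EMIT:P1(v=0,ok=F)] out:-; in:P4
Tick 5: [PARSE:-, VALIDATE:P4(v=6,ok=T), TRANSFORM:P3(v=0,ok=F), EMIT:P2(v=16,ok=T)] out:P1(v=0); in:-
Tick 6: [PARSE:P5(v=3,ok=F), VALIDATE:-, TRANSFORM:P4(v=24,ok=T), EMIT:P3(v=0,ok=F)] out:P2(v=16); in:P5
Tick 7: [PARSE:-, VALIDATE:P5(v=3,ok=F), TRANSFORM:-, EMIT:P4(v=24,ok=T)] out:P3(v=0); in:-
Tick 8: [PARSE:-, VALIDATE:-, TRANSFORM:P5(v=0,ok=F), EMIT:-] out:P4(v=24); in:-
Tick 9: [PARSE:-, VALIDATE:-, TRANSFORM:-, EMIT:P5(v=0,ok=F)] out:-; in:-
Tick 10: [PARSE:-, VALIDATE:-, TRANSFORM:-, EMIT:-] out:P5(v=0); in:-
P1: arrives tick 1, valid=False (id=1, id%2=1), emit tick 5, final value 0

Answer: 5 0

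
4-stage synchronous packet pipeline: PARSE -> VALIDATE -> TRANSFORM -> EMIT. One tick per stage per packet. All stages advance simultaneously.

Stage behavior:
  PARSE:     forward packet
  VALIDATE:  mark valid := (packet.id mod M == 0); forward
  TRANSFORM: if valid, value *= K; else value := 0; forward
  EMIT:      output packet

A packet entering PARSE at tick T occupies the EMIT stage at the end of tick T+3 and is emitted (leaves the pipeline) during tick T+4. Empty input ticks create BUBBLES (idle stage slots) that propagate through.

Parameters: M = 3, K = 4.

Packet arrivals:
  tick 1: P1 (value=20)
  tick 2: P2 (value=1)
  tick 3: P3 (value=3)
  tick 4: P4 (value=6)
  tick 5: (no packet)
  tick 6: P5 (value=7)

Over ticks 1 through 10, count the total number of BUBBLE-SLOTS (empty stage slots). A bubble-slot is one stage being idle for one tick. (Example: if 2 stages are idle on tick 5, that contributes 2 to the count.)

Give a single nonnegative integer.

Tick 1: [PARSE:P1(v=20,ok=F), VALIDATE:-, TRANSFORM:-, EMIT:-] out:-; bubbles=3
Tick 2: [PARSE:P2(v=1,ok=F), VALIDATE:P1(v=20,ok=F), TRANSFORM:-, EMIT:-] out:-; bubbles=2
Tick 3: [PARSE:P3(v=3,ok=F), VALIDATE:P2(v=1,ok=F), TRANSFORM:P1(v=0,ok=F), EMIT:-] out:-; bubbles=1
Tick 4: [PARSE:P4(v=6,ok=F), VALIDATE:P3(v=3,ok=T), TRANSFORM:P2(v=0,ok=F), EMIT:P1(v=0,ok=F)] out:-; bubbles=0
Tick 5: [PARSE:-, VALIDATE:P4(v=6,ok=F), TRANSFORM:P3(v=12,ok=T), EMIT:P2(v=0,ok=F)] out:P1(v=0); bubbles=1
Tick 6: [PARSE:P5(v=7,ok=F), VALIDATE:-, TRANSFORM:P4(v=0,ok=F), EMIT:P3(v=12,ok=T)] out:P2(v=0); bubbles=1
Tick 7: [PARSE:-, VALIDATE:P5(v=7,ok=F), TRANSFORM:-, EMIT:P4(v=0,ok=F)] out:P3(v=12); bubbles=2
Tick 8: [PARSE:-, VALIDATE:-, TRANSFORM:P5(v=0,ok=F), EMIT:-] out:P4(v=0); bubbles=3
Tick 9: [PARSE:-, VALIDATE:-, TRANSFORM:-, EMIT:P5(v=0,ok=F)] out:-; bubbles=3
Tick 10: [PARSE:-, VALIDATE:-, TRANSFORM:-, EMIT:-] out:P5(v=0); bubbles=4
Total bubble-slots: 20

Answer: 20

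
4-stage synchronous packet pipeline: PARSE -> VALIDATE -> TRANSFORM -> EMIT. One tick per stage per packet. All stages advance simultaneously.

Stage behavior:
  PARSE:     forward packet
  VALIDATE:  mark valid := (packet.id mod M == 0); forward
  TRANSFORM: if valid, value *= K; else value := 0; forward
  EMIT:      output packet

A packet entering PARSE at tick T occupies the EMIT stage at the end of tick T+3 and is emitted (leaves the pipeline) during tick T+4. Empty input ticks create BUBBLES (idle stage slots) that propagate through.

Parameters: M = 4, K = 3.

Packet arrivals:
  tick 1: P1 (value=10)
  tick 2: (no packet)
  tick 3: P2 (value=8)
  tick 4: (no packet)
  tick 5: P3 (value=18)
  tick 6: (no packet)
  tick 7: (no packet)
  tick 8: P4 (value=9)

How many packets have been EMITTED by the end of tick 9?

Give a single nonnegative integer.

Answer: 3

Derivation:
Tick 1: [PARSE:P1(v=10,ok=F), VALIDATE:-, TRANSFORM:-, EMIT:-] out:-; in:P1
Tick 2: [PARSE:-, VALIDATE:P1(v=10,ok=F), TRANSFORM:-, EMIT:-] out:-; in:-
Tick 3: [PARSE:P2(v=8,ok=F), VALIDATE:-, TRANSFORM:P1(v=0,ok=F), EMIT:-] out:-; in:P2
Tick 4: [PARSE:-, VALIDATE:P2(v=8,ok=F), TRANSFORM:-, EMIT:P1(v=0,ok=F)] out:-; in:-
Tick 5: [PARSE:P3(v=18,ok=F), VALIDATE:-, TRANSFORM:P2(v=0,ok=F), EMIT:-] out:P1(v=0); in:P3
Tick 6: [PARSE:-, VALIDATE:P3(v=18,ok=F), TRANSFORM:-, EMIT:P2(v=0,ok=F)] out:-; in:-
Tick 7: [PARSE:-, VALIDATE:-, TRANSFORM:P3(v=0,ok=F), EMIT:-] out:P2(v=0); in:-
Tick 8: [PARSE:P4(v=9,ok=F), VALIDATE:-, TRANSFORM:-, EMIT:P3(v=0,ok=F)] out:-; in:P4
Tick 9: [PARSE:-, VALIDATE:P4(v=9,ok=T), TRANSFORM:-, EMIT:-] out:P3(v=0); in:-
Emitted by tick 9: ['P1', 'P2', 'P3']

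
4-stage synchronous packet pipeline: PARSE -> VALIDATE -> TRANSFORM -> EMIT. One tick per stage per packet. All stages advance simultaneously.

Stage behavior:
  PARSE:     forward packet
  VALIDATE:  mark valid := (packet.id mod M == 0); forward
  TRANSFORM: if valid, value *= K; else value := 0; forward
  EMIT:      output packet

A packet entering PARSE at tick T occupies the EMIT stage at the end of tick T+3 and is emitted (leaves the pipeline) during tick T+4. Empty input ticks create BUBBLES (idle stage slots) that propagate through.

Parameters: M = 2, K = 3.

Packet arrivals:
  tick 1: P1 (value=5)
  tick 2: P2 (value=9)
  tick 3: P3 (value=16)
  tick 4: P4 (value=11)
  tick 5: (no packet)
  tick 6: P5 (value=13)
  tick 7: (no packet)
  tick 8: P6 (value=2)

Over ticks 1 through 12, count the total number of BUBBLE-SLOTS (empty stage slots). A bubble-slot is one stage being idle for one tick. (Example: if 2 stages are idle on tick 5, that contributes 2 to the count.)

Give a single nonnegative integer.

Answer: 24

Derivation:
Tick 1: [PARSE:P1(v=5,ok=F), VALIDATE:-, TRANSFORM:-, EMIT:-] out:-; bubbles=3
Tick 2: [PARSE:P2(v=9,ok=F), VALIDATE:P1(v=5,ok=F), TRANSFORM:-, EMIT:-] out:-; bubbles=2
Tick 3: [PARSE:P3(v=16,ok=F), VALIDATE:P2(v=9,ok=T), TRANSFORM:P1(v=0,ok=F), EMIT:-] out:-; bubbles=1
Tick 4: [PARSE:P4(v=11,ok=F), VALIDATE:P3(v=16,ok=F), TRANSFORM:P2(v=27,ok=T), EMIT:P1(v=0,ok=F)] out:-; bubbles=0
Tick 5: [PARSE:-, VALIDATE:P4(v=11,ok=T), TRANSFORM:P3(v=0,ok=F), EMIT:P2(v=27,ok=T)] out:P1(v=0); bubbles=1
Tick 6: [PARSE:P5(v=13,ok=F), VALIDATE:-, TRANSFORM:P4(v=33,ok=T), EMIT:P3(v=0,ok=F)] out:P2(v=27); bubbles=1
Tick 7: [PARSE:-, VALIDATE:P5(v=13,ok=F), TRANSFORM:-, EMIT:P4(v=33,ok=T)] out:P3(v=0); bubbles=2
Tick 8: [PARSE:P6(v=2,ok=F), VALIDATE:-, TRANSFORM:P5(v=0,ok=F), EMIT:-] out:P4(v=33); bubbles=2
Tick 9: [PARSE:-, VALIDATE:P6(v=2,ok=T), TRANSFORM:-, EMIT:P5(v=0,ok=F)] out:-; bubbles=2
Tick 10: [PARSE:-, VALIDATE:-, TRANSFORM:P6(v=6,ok=T), EMIT:-] out:P5(v=0); bubbles=3
Tick 11: [PARSE:-, VALIDATE:-, TRANSFORM:-, EMIT:P6(v=6,ok=T)] out:-; bubbles=3
Tick 12: [PARSE:-, VALIDATE:-, TRANSFORM:-, EMIT:-] out:P6(v=6); bubbles=4
Total bubble-slots: 24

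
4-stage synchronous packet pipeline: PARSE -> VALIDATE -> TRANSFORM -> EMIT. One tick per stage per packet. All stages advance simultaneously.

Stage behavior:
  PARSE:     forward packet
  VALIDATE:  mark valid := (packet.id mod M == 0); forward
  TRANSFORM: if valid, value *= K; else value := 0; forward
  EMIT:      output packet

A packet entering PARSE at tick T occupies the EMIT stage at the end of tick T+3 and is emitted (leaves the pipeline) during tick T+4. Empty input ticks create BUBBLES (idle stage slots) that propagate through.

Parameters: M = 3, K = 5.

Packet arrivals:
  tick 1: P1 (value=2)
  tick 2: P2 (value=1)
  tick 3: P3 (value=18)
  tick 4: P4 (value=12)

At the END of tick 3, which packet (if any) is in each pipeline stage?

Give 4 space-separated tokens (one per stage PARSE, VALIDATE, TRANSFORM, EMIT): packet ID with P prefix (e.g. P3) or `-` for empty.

Tick 1: [PARSE:P1(v=2,ok=F), VALIDATE:-, TRANSFORM:-, EMIT:-] out:-; in:P1
Tick 2: [PARSE:P2(v=1,ok=F), VALIDATE:P1(v=2,ok=F), TRANSFORM:-, EMIT:-] out:-; in:P2
Tick 3: [PARSE:P3(v=18,ok=F), VALIDATE:P2(v=1,ok=F), TRANSFORM:P1(v=0,ok=F), EMIT:-] out:-; in:P3
At end of tick 3: ['P3', 'P2', 'P1', '-']

Answer: P3 P2 P1 -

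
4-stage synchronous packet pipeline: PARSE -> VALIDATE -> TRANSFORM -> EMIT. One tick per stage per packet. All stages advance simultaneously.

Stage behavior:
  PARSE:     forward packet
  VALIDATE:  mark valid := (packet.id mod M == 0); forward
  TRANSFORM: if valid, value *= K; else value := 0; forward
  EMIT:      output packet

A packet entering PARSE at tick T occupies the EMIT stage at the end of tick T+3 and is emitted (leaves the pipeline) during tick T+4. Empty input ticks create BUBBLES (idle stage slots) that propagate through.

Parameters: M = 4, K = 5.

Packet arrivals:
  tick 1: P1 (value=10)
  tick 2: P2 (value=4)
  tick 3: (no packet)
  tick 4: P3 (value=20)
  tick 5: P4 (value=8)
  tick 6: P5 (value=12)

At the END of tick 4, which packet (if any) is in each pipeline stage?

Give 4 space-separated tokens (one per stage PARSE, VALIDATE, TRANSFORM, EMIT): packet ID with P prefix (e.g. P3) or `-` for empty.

Answer: P3 - P2 P1

Derivation:
Tick 1: [PARSE:P1(v=10,ok=F), VALIDATE:-, TRANSFORM:-, EMIT:-] out:-; in:P1
Tick 2: [PARSE:P2(v=4,ok=F), VALIDATE:P1(v=10,ok=F), TRANSFORM:-, EMIT:-] out:-; in:P2
Tick 3: [PARSE:-, VALIDATE:P2(v=4,ok=F), TRANSFORM:P1(v=0,ok=F), EMIT:-] out:-; in:-
Tick 4: [PARSE:P3(v=20,ok=F), VALIDATE:-, TRANSFORM:P2(v=0,ok=F), EMIT:P1(v=0,ok=F)] out:-; in:P3
At end of tick 4: ['P3', '-', 'P2', 'P1']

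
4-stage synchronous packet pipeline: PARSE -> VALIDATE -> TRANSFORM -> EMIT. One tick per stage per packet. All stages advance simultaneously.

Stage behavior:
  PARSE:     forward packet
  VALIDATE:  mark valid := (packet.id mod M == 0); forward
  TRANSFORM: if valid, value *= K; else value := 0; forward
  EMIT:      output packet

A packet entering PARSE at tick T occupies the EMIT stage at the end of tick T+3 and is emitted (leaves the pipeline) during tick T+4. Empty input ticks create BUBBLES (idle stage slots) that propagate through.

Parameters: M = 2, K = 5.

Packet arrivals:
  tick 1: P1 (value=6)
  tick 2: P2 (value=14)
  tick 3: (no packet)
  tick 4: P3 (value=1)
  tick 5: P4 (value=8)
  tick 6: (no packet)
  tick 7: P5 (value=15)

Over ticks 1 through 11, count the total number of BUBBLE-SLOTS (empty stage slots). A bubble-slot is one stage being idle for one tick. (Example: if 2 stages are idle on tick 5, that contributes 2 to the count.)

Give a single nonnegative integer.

Tick 1: [PARSE:P1(v=6,ok=F), VALIDATE:-, TRANSFORM:-, EMIT:-] out:-; bubbles=3
Tick 2: [PARSE:P2(v=14,ok=F), VALIDATE:P1(v=6,ok=F), TRANSFORM:-, EMIT:-] out:-; bubbles=2
Tick 3: [PARSE:-, VALIDATE:P2(v=14,ok=T), TRANSFORM:P1(v=0,ok=F), EMIT:-] out:-; bubbles=2
Tick 4: [PARSE:P3(v=1,ok=F), VALIDATE:-, TRANSFORM:P2(v=70,ok=T), EMIT:P1(v=0,ok=F)] out:-; bubbles=1
Tick 5: [PARSE:P4(v=8,ok=F), VALIDATE:P3(v=1,ok=F), TRANSFORM:-, EMIT:P2(v=70,ok=T)] out:P1(v=0); bubbles=1
Tick 6: [PARSE:-, VALIDATE:P4(v=8,ok=T), TRANSFORM:P3(v=0,ok=F), EMIT:-] out:P2(v=70); bubbles=2
Tick 7: [PARSE:P5(v=15,ok=F), VALIDATE:-, TRANSFORM:P4(v=40,ok=T), EMIT:P3(v=0,ok=F)] out:-; bubbles=1
Tick 8: [PARSE:-, VALIDATE:P5(v=15,ok=F), TRANSFORM:-, EMIT:P4(v=40,ok=T)] out:P3(v=0); bubbles=2
Tick 9: [PARSE:-, VALIDATE:-, TRANSFORM:P5(v=0,ok=F), EMIT:-] out:P4(v=40); bubbles=3
Tick 10: [PARSE:-, VALIDATE:-, TRANSFORM:-, EMIT:P5(v=0,ok=F)] out:-; bubbles=3
Tick 11: [PARSE:-, VALIDATE:-, TRANSFORM:-, EMIT:-] out:P5(v=0); bubbles=4
Total bubble-slots: 24

Answer: 24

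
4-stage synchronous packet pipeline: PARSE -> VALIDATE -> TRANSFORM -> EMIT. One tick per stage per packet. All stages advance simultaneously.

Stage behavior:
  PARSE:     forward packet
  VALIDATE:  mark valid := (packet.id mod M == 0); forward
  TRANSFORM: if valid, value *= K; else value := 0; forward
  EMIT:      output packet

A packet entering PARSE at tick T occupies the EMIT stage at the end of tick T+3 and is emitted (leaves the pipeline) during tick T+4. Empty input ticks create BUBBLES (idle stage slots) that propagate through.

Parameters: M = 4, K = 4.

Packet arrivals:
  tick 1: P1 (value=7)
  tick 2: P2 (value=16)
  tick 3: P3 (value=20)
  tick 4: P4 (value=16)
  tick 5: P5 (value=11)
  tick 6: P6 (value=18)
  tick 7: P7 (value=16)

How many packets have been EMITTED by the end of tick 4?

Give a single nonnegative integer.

Answer: 0

Derivation:
Tick 1: [PARSE:P1(v=7,ok=F), VALIDATE:-, TRANSFORM:-, EMIT:-] out:-; in:P1
Tick 2: [PARSE:P2(v=16,ok=F), VALIDATE:P1(v=7,ok=F), TRANSFORM:-, EMIT:-] out:-; in:P2
Tick 3: [PARSE:P3(v=20,ok=F), VALIDATE:P2(v=16,ok=F), TRANSFORM:P1(v=0,ok=F), EMIT:-] out:-; in:P3
Tick 4: [PARSE:P4(v=16,ok=F), VALIDATE:P3(v=20,ok=F), TRANSFORM:P2(v=0,ok=F), EMIT:P1(v=0,ok=F)] out:-; in:P4
Emitted by tick 4: []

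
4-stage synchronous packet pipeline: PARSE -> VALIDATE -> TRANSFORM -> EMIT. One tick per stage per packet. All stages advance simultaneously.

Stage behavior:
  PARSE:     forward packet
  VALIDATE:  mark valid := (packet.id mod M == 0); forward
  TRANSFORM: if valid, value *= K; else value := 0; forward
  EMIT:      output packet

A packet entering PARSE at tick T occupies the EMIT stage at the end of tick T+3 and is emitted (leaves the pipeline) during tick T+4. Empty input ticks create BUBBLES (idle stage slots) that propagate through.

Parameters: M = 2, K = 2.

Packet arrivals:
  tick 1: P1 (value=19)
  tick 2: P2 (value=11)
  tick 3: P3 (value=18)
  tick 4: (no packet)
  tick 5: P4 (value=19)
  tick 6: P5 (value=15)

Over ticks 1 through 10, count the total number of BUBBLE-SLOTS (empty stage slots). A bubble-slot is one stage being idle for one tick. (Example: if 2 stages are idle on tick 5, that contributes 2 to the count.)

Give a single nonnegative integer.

Tick 1: [PARSE:P1(v=19,ok=F), VALIDATE:-, TRANSFORM:-, EMIT:-] out:-; bubbles=3
Tick 2: [PARSE:P2(v=11,ok=F), VALIDATE:P1(v=19,ok=F), TRANSFORM:-, EMIT:-] out:-; bubbles=2
Tick 3: [PARSE:P3(v=18,ok=F), VALIDATE:P2(v=11,ok=T), TRANSFORM:P1(v=0,ok=F), EMIT:-] out:-; bubbles=1
Tick 4: [PARSE:-, VALIDATE:P3(v=18,ok=F), TRANSFORM:P2(v=22,ok=T), EMIT:P1(v=0,ok=F)] out:-; bubbles=1
Tick 5: [PARSE:P4(v=19,ok=F), VALIDATE:-, TRANSFORM:P3(v=0,ok=F), EMIT:P2(v=22,ok=T)] out:P1(v=0); bubbles=1
Tick 6: [PARSE:P5(v=15,ok=F), VALIDATE:P4(v=19,ok=T), TRANSFORM:-, EMIT:P3(v=0,ok=F)] out:P2(v=22); bubbles=1
Tick 7: [PARSE:-, VALIDATE:P5(v=15,ok=F), TRANSFORM:P4(v=38,ok=T), EMIT:-] out:P3(v=0); bubbles=2
Tick 8: [PARSE:-, VALIDATE:-, TRANSFORM:P5(v=0,ok=F), EMIT:P4(v=38,ok=T)] out:-; bubbles=2
Tick 9: [PARSE:-, VALIDATE:-, TRANSFORM:-, EMIT:P5(v=0,ok=F)] out:P4(v=38); bubbles=3
Tick 10: [PARSE:-, VALIDATE:-, TRANSFORM:-, EMIT:-] out:P5(v=0); bubbles=4
Total bubble-slots: 20

Answer: 20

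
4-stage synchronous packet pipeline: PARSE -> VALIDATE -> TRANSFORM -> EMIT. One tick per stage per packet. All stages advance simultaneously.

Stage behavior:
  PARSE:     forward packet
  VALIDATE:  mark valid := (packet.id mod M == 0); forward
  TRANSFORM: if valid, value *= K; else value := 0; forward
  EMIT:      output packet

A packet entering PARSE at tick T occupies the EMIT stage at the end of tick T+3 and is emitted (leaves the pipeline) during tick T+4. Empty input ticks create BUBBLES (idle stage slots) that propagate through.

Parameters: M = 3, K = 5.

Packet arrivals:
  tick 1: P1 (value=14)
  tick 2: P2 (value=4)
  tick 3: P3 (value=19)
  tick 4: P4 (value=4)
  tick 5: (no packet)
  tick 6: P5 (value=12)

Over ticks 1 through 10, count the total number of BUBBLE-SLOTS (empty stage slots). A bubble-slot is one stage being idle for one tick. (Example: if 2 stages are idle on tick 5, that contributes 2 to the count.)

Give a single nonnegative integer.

Tick 1: [PARSE:P1(v=14,ok=F), VALIDATE:-, TRANSFORM:-, EMIT:-] out:-; bubbles=3
Tick 2: [PARSE:P2(v=4,ok=F), VALIDATE:P1(v=14,ok=F), TRANSFORM:-, EMIT:-] out:-; bubbles=2
Tick 3: [PARSE:P3(v=19,ok=F), VALIDATE:P2(v=4,ok=F), TRANSFORM:P1(v=0,ok=F), EMIT:-] out:-; bubbles=1
Tick 4: [PARSE:P4(v=4,ok=F), VALIDATE:P3(v=19,ok=T), TRANSFORM:P2(v=0,ok=F), EMIT:P1(v=0,ok=F)] out:-; bubbles=0
Tick 5: [PARSE:-, VALIDATE:P4(v=4,ok=F), TRANSFORM:P3(v=95,ok=T), EMIT:P2(v=0,ok=F)] out:P1(v=0); bubbles=1
Tick 6: [PARSE:P5(v=12,ok=F), VALIDATE:-, TRANSFORM:P4(v=0,ok=F), EMIT:P3(v=95,ok=T)] out:P2(v=0); bubbles=1
Tick 7: [PARSE:-, VALIDATE:P5(v=12,ok=F), TRANSFORM:-, EMIT:P4(v=0,ok=F)] out:P3(v=95); bubbles=2
Tick 8: [PARSE:-, VALIDATE:-, TRANSFORM:P5(v=0,ok=F), EMIT:-] out:P4(v=0); bubbles=3
Tick 9: [PARSE:-, VALIDATE:-, TRANSFORM:-, EMIT:P5(v=0,ok=F)] out:-; bubbles=3
Tick 10: [PARSE:-, VALIDATE:-, TRANSFORM:-, EMIT:-] out:P5(v=0); bubbles=4
Total bubble-slots: 20

Answer: 20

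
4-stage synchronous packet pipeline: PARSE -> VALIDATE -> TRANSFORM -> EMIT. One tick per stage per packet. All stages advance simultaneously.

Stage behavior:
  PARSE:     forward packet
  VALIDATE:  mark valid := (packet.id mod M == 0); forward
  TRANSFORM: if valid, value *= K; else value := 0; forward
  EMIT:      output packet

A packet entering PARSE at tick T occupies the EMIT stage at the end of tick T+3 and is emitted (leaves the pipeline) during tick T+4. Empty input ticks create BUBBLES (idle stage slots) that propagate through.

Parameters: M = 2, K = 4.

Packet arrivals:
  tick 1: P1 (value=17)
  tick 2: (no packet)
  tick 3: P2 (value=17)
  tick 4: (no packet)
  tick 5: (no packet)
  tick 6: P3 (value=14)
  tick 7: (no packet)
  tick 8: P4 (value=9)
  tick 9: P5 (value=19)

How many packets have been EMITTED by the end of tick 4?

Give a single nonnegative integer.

Tick 1: [PARSE:P1(v=17,ok=F), VALIDATE:-, TRANSFORM:-, EMIT:-] out:-; in:P1
Tick 2: [PARSE:-, VALIDATE:P1(v=17,ok=F), TRANSFORM:-, EMIT:-] out:-; in:-
Tick 3: [PARSE:P2(v=17,ok=F), VALIDATE:-, TRANSFORM:P1(v=0,ok=F), EMIT:-] out:-; in:P2
Tick 4: [PARSE:-, VALIDATE:P2(v=17,ok=T), TRANSFORM:-, EMIT:P1(v=0,ok=F)] out:-; in:-
Emitted by tick 4: []

Answer: 0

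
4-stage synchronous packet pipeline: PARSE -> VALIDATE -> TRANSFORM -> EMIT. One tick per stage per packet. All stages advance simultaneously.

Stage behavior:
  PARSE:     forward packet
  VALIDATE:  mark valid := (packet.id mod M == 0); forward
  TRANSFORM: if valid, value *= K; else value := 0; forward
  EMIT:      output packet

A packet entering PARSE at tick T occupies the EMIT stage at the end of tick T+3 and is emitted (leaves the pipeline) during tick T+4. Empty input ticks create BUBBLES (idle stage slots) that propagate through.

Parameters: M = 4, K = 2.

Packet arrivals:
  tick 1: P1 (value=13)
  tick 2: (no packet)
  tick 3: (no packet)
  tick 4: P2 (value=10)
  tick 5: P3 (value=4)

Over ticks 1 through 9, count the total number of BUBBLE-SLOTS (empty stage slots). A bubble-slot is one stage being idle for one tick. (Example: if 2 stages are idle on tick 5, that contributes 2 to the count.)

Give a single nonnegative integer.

Tick 1: [PARSE:P1(v=13,ok=F), VALIDATE:-, TRANSFORM:-, EMIT:-] out:-; bubbles=3
Tick 2: [PARSE:-, VALIDATE:P1(v=13,ok=F), TRANSFORM:-, EMIT:-] out:-; bubbles=3
Tick 3: [PARSE:-, VALIDATE:-, TRANSFORM:P1(v=0,ok=F), EMIT:-] out:-; bubbles=3
Tick 4: [PARSE:P2(v=10,ok=F), VALIDATE:-, TRANSFORM:-, EMIT:P1(v=0,ok=F)] out:-; bubbles=2
Tick 5: [PARSE:P3(v=4,ok=F), VALIDATE:P2(v=10,ok=F), TRANSFORM:-, EMIT:-] out:P1(v=0); bubbles=2
Tick 6: [PARSE:-, VALIDATE:P3(v=4,ok=F), TRANSFORM:P2(v=0,ok=F), EMIT:-] out:-; bubbles=2
Tick 7: [PARSE:-, VALIDATE:-, TRANSFORM:P3(v=0,ok=F), EMIT:P2(v=0,ok=F)] out:-; bubbles=2
Tick 8: [PARSE:-, VALIDATE:-, TRANSFORM:-, EMIT:P3(v=0,ok=F)] out:P2(v=0); bubbles=3
Tick 9: [PARSE:-, VALIDATE:-, TRANSFORM:-, EMIT:-] out:P3(v=0); bubbles=4
Total bubble-slots: 24

Answer: 24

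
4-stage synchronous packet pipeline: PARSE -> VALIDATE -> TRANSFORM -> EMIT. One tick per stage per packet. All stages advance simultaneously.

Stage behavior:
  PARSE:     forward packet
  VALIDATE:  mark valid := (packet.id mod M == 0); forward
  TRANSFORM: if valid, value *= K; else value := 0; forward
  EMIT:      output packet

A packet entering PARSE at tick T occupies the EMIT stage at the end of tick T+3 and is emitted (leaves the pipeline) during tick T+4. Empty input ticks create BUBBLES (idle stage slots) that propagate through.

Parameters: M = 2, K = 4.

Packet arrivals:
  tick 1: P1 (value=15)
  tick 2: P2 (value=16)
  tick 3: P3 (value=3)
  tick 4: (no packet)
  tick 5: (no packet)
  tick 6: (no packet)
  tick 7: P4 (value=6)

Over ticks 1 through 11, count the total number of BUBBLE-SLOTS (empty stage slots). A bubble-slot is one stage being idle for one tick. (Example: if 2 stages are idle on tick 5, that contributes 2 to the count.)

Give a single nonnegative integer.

Tick 1: [PARSE:P1(v=15,ok=F), VALIDATE:-, TRANSFORM:-, EMIT:-] out:-; bubbles=3
Tick 2: [PARSE:P2(v=16,ok=F), VALIDATE:P1(v=15,ok=F), TRANSFORM:-, EMIT:-] out:-; bubbles=2
Tick 3: [PARSE:P3(v=3,ok=F), VALIDATE:P2(v=16,ok=T), TRANSFORM:P1(v=0,ok=F), EMIT:-] out:-; bubbles=1
Tick 4: [PARSE:-, VALIDATE:P3(v=3,ok=F), TRANSFORM:P2(v=64,ok=T), EMIT:P1(v=0,ok=F)] out:-; bubbles=1
Tick 5: [PARSE:-, VALIDATE:-, TRANSFORM:P3(v=0,ok=F), EMIT:P2(v=64,ok=T)] out:P1(v=0); bubbles=2
Tick 6: [PARSE:-, VALIDATE:-, TRANSFORM:-, EMIT:P3(v=0,ok=F)] out:P2(v=64); bubbles=3
Tick 7: [PARSE:P4(v=6,ok=F), VALIDATE:-, TRANSFORM:-, EMIT:-] out:P3(v=0); bubbles=3
Tick 8: [PARSE:-, VALIDATE:P4(v=6,ok=T), TRANSFORM:-, EMIT:-] out:-; bubbles=3
Tick 9: [PARSE:-, VALIDATE:-, TRANSFORM:P4(v=24,ok=T), EMIT:-] out:-; bubbles=3
Tick 10: [PARSE:-, VALIDATE:-, TRANSFORM:-, EMIT:P4(v=24,ok=T)] out:-; bubbles=3
Tick 11: [PARSE:-, VALIDATE:-, TRANSFORM:-, EMIT:-] out:P4(v=24); bubbles=4
Total bubble-slots: 28

Answer: 28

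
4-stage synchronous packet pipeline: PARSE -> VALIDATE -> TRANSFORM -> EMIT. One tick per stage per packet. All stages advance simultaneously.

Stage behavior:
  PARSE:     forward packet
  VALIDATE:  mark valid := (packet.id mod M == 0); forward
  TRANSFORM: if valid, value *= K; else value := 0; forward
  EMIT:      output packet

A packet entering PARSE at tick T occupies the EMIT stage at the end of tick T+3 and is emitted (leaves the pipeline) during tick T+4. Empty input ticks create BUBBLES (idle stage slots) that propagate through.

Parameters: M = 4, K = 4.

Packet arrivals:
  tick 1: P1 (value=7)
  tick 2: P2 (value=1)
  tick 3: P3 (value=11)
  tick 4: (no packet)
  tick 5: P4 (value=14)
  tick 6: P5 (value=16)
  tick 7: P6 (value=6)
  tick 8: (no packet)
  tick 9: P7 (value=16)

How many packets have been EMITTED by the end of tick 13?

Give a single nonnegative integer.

Tick 1: [PARSE:P1(v=7,ok=F), VALIDATE:-, TRANSFORM:-, EMIT:-] out:-; in:P1
Tick 2: [PARSE:P2(v=1,ok=F), VALIDATE:P1(v=7,ok=F), TRANSFORM:-, EMIT:-] out:-; in:P2
Tick 3: [PARSE:P3(v=11,ok=F), VALIDATE:P2(v=1,ok=F), TRANSFORM:P1(v=0,ok=F), EMIT:-] out:-; in:P3
Tick 4: [PARSE:-, VALIDATE:P3(v=11,ok=F), TRANSFORM:P2(v=0,ok=F), EMIT:P1(v=0,ok=F)] out:-; in:-
Tick 5: [PARSE:P4(v=14,ok=F), VALIDATE:-, TRANSFORM:P3(v=0,ok=F), EMIT:P2(v=0,ok=F)] out:P1(v=0); in:P4
Tick 6: [PARSE:P5(v=16,ok=F), VALIDATE:P4(v=14,ok=T), TRANSFORM:-, EMIT:P3(v=0,ok=F)] out:P2(v=0); in:P5
Tick 7: [PARSE:P6(v=6,ok=F), VALIDATE:P5(v=16,ok=F), TRANSFORM:P4(v=56,ok=T), EMIT:-] out:P3(v=0); in:P6
Tick 8: [PARSE:-, VALIDATE:P6(v=6,ok=F), TRANSFORM:P5(v=0,ok=F), EMIT:P4(v=56,ok=T)] out:-; in:-
Tick 9: [PARSE:P7(v=16,ok=F), VALIDATE:-, TRANSFORM:P6(v=0,ok=F), EMIT:P5(v=0,ok=F)] out:P4(v=56); in:P7
Tick 10: [PARSE:-, VALIDATE:P7(v=16,ok=F), TRANSFORM:-, EMIT:P6(v=0,ok=F)] out:P5(v=0); in:-
Tick 11: [PARSE:-, VALIDATE:-, TRANSFORM:P7(v=0,ok=F), EMIT:-] out:P6(v=0); in:-
Tick 12: [PARSE:-, VALIDATE:-, TRANSFORM:-, EMIT:P7(v=0,ok=F)] out:-; in:-
Tick 13: [PARSE:-, VALIDATE:-, TRANSFORM:-, EMIT:-] out:P7(v=0); in:-
Emitted by tick 13: ['P1', 'P2', 'P3', 'P4', 'P5', 'P6', 'P7']

Answer: 7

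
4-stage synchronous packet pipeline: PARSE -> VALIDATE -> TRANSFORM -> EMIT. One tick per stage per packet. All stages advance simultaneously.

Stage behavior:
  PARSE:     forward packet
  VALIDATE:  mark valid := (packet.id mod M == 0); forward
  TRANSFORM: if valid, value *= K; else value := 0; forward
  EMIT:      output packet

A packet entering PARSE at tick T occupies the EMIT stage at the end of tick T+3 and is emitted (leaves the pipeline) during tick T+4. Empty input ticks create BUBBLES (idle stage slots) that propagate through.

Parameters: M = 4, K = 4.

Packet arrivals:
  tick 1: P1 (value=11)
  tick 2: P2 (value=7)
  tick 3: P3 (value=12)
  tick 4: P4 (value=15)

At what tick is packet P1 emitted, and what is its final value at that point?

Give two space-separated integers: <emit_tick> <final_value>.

Answer: 5 0

Derivation:
Tick 1: [PARSE:P1(v=11,ok=F), VALIDATE:-, TRANSFORM:-, EMIT:-] out:-; in:P1
Tick 2: [PARSE:P2(v=7,ok=F), VALIDATE:P1(v=11,ok=F), TRANSFORM:-, EMIT:-] out:-; in:P2
Tick 3: [PARSE:P3(v=12,ok=F), VALIDATE:P2(v=7,ok=F), TRANSFORM:P1(v=0,ok=F), EMIT:-] out:-; in:P3
Tick 4: [PARSE:P4(v=15,ok=F), VALIDATE:P3(v=12,ok=F), TRANSFORM:P2(v=0,ok=F), EMIT:P1(v=0,ok=F)] out:-; in:P4
Tick 5: [PARSE:-, VALIDATE:P4(v=15,ok=T), TRANSFORM:P3(v=0,ok=F), EMIT:P2(v=0,ok=F)] out:P1(v=0); in:-
Tick 6: [PARSE:-, VALIDATE:-, TRANSFORM:P4(v=60,ok=T), EMIT:P3(v=0,ok=F)] out:P2(v=0); in:-
Tick 7: [PARSE:-, VALIDATE:-, TRANSFORM:-, EMIT:P4(v=60,ok=T)] out:P3(v=0); in:-
Tick 8: [PARSE:-, VALIDATE:-, TRANSFORM:-, EMIT:-] out:P4(v=60); in:-
P1: arrives tick 1, valid=False (id=1, id%4=1), emit tick 5, final value 0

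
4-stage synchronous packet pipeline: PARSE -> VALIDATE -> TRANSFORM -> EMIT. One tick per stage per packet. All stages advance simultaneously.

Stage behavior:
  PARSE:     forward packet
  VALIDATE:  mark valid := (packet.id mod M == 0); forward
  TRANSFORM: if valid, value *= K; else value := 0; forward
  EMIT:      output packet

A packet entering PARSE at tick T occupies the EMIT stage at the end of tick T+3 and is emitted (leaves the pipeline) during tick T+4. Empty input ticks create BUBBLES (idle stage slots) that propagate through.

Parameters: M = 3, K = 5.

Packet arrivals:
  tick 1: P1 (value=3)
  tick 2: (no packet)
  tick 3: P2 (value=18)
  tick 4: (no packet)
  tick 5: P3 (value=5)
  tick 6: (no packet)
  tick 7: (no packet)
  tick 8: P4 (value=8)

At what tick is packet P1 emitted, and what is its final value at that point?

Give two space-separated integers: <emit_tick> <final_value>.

Tick 1: [PARSE:P1(v=3,ok=F), VALIDATE:-, TRANSFORM:-, EMIT:-] out:-; in:P1
Tick 2: [PARSE:-, VALIDATE:P1(v=3,ok=F), TRANSFORM:-, EMIT:-] out:-; in:-
Tick 3: [PARSE:P2(v=18,ok=F), VALIDATE:-, TRANSFORM:P1(v=0,ok=F), EMIT:-] out:-; in:P2
Tick 4: [PARSE:-, VALIDATE:P2(v=18,ok=F), TRANSFORM:-, EMIT:P1(v=0,ok=F)] out:-; in:-
Tick 5: [PARSE:P3(v=5,ok=F), VALIDATE:-, TRANSFORM:P2(v=0,ok=F), EMIT:-] out:P1(v=0); in:P3
Tick 6: [PARSE:-, VALIDATE:P3(v=5,ok=T), TRANSFORM:-, EMIT:P2(v=0,ok=F)] out:-; in:-
Tick 7: [PARSE:-, VALIDATE:-, TRANSFORM:P3(v=25,ok=T), EMIT:-] out:P2(v=0); in:-
Tick 8: [PARSE:P4(v=8,ok=F), VALIDATE:-, TRANSFORM:-, EMIT:P3(v=25,ok=T)] out:-; in:P4
Tick 9: [PARSE:-, VALIDATE:P4(v=8,ok=F), TRANSFORM:-, EMIT:-] out:P3(v=25); in:-
Tick 10: [PARSE:-, VALIDATE:-, TRANSFORM:P4(v=0,ok=F), EMIT:-] out:-; in:-
Tick 11: [PARSE:-, VALIDATE:-, TRANSFORM:-, EMIT:P4(v=0,ok=F)] out:-; in:-
Tick 12: [PARSE:-, VALIDATE:-, TRANSFORM:-, EMIT:-] out:P4(v=0); in:-
P1: arrives tick 1, valid=False (id=1, id%3=1), emit tick 5, final value 0

Answer: 5 0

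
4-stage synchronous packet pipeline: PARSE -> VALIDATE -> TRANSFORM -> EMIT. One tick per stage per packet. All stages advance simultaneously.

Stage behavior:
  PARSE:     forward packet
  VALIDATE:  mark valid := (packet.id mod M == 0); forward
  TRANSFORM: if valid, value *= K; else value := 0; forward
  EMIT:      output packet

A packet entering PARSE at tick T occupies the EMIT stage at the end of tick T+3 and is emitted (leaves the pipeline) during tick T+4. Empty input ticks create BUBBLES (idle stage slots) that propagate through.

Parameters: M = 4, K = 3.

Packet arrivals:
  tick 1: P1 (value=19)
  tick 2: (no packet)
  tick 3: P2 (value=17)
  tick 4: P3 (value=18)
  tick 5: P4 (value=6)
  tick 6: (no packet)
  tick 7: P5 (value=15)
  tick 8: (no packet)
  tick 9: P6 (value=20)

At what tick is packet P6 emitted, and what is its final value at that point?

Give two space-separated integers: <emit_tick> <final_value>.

Tick 1: [PARSE:P1(v=19,ok=F), VALIDATE:-, TRANSFORM:-, EMIT:-] out:-; in:P1
Tick 2: [PARSE:-, VALIDATE:P1(v=19,ok=F), TRANSFORM:-, EMIT:-] out:-; in:-
Tick 3: [PARSE:P2(v=17,ok=F), VALIDATE:-, TRANSFORM:P1(v=0,ok=F), EMIT:-] out:-; in:P2
Tick 4: [PARSE:P3(v=18,ok=F), VALIDATE:P2(v=17,ok=F), TRANSFORM:-, EMIT:P1(v=0,ok=F)] out:-; in:P3
Tick 5: [PARSE:P4(v=6,ok=F), VALIDATE:P3(v=18,ok=F), TRANSFORM:P2(v=0,ok=F), EMIT:-] out:P1(v=0); in:P4
Tick 6: [PARSE:-, VALIDATE:P4(v=6,ok=T), TRANSFORM:P3(v=0,ok=F), EMIT:P2(v=0,ok=F)] out:-; in:-
Tick 7: [PARSE:P5(v=15,ok=F), VALIDATE:-, TRANSFORM:P4(v=18,ok=T), EMIT:P3(v=0,ok=F)] out:P2(v=0); in:P5
Tick 8: [PARSE:-, VALIDATE:P5(v=15,ok=F), TRANSFORM:-, EMIT:P4(v=18,ok=T)] out:P3(v=0); in:-
Tick 9: [PARSE:P6(v=20,ok=F), VALIDATE:-, TRANSFORM:P5(v=0,ok=F), EMIT:-] out:P4(v=18); in:P6
Tick 10: [PARSE:-, VALIDATE:P6(v=20,ok=F), TRANSFORM:-, EMIT:P5(v=0,ok=F)] out:-; in:-
Tick 11: [PARSE:-, VALIDATE:-, TRANSFORM:P6(v=0,ok=F), EMIT:-] out:P5(v=0); in:-
Tick 12: [PARSE:-, VALIDATE:-, TRANSFORM:-, EMIT:P6(v=0,ok=F)] out:-; in:-
Tick 13: [PARSE:-, VALIDATE:-, TRANSFORM:-, EMIT:-] out:P6(v=0); in:-
P6: arrives tick 9, valid=False (id=6, id%4=2), emit tick 13, final value 0

Answer: 13 0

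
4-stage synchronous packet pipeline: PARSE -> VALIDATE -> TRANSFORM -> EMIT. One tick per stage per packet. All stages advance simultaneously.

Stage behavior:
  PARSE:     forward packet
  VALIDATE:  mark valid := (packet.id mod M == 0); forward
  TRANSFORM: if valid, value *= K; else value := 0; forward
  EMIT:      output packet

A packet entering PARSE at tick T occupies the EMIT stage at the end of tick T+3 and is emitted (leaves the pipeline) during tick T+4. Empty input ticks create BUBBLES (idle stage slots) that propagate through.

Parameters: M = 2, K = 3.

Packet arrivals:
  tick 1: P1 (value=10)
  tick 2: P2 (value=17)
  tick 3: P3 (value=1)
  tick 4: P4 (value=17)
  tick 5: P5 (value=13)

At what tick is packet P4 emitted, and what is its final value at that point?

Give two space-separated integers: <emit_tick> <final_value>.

Answer: 8 51

Derivation:
Tick 1: [PARSE:P1(v=10,ok=F), VALIDATE:-, TRANSFORM:-, EMIT:-] out:-; in:P1
Tick 2: [PARSE:P2(v=17,ok=F), VALIDATE:P1(v=10,ok=F), TRANSFORM:-, EMIT:-] out:-; in:P2
Tick 3: [PARSE:P3(v=1,ok=F), VALIDATE:P2(v=17,ok=T), TRANSFORM:P1(v=0,ok=F), EMIT:-] out:-; in:P3
Tick 4: [PARSE:P4(v=17,ok=F), VALIDATE:P3(v=1,ok=F), TRANSFORM:P2(v=51,ok=T), EMIT:P1(v=0,ok=F)] out:-; in:P4
Tick 5: [PARSE:P5(v=13,ok=F), VALIDATE:P4(v=17,ok=T), TRANSFORM:P3(v=0,ok=F), EMIT:P2(v=51,ok=T)] out:P1(v=0); in:P5
Tick 6: [PARSE:-, VALIDATE:P5(v=13,ok=F), TRANSFORM:P4(v=51,ok=T), EMIT:P3(v=0,ok=F)] out:P2(v=51); in:-
Tick 7: [PARSE:-, VALIDATE:-, TRANSFORM:P5(v=0,ok=F), EMIT:P4(v=51,ok=T)] out:P3(v=0); in:-
Tick 8: [PARSE:-, VALIDATE:-, TRANSFORM:-, EMIT:P5(v=0,ok=F)] out:P4(v=51); in:-
Tick 9: [PARSE:-, VALIDATE:-, TRANSFORM:-, EMIT:-] out:P5(v=0); in:-
P4: arrives tick 4, valid=True (id=4, id%2=0), emit tick 8, final value 51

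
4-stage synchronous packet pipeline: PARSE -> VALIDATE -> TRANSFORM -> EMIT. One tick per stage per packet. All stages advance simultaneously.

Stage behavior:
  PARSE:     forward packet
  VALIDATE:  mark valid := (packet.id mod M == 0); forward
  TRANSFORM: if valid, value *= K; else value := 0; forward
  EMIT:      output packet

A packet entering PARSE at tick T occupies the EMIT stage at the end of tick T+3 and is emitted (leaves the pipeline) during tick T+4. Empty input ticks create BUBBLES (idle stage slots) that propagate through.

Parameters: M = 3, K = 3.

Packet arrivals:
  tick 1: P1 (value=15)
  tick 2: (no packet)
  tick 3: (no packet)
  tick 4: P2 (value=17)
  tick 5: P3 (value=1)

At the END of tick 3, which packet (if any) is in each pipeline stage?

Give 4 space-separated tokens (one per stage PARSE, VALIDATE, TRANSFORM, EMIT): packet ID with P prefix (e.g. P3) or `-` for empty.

Answer: - - P1 -

Derivation:
Tick 1: [PARSE:P1(v=15,ok=F), VALIDATE:-, TRANSFORM:-, EMIT:-] out:-; in:P1
Tick 2: [PARSE:-, VALIDATE:P1(v=15,ok=F), TRANSFORM:-, EMIT:-] out:-; in:-
Tick 3: [PARSE:-, VALIDATE:-, TRANSFORM:P1(v=0,ok=F), EMIT:-] out:-; in:-
At end of tick 3: ['-', '-', 'P1', '-']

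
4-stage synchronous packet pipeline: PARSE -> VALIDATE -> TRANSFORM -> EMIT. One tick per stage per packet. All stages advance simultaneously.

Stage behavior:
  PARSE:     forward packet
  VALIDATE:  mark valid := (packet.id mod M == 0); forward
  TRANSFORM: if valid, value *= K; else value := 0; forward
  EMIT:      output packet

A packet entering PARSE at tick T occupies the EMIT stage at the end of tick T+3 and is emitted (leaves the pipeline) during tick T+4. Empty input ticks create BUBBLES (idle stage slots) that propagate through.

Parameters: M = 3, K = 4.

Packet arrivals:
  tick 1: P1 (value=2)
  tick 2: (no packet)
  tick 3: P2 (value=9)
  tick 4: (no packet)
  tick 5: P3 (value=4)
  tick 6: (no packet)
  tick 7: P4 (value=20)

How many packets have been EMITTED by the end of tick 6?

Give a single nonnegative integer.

Answer: 1

Derivation:
Tick 1: [PARSE:P1(v=2,ok=F), VALIDATE:-, TRANSFORM:-, EMIT:-] out:-; in:P1
Tick 2: [PARSE:-, VALIDATE:P1(v=2,ok=F), TRANSFORM:-, EMIT:-] out:-; in:-
Tick 3: [PARSE:P2(v=9,ok=F), VALIDATE:-, TRANSFORM:P1(v=0,ok=F), EMIT:-] out:-; in:P2
Tick 4: [PARSE:-, VALIDATE:P2(v=9,ok=F), TRANSFORM:-, EMIT:P1(v=0,ok=F)] out:-; in:-
Tick 5: [PARSE:P3(v=4,ok=F), VALIDATE:-, TRANSFORM:P2(v=0,ok=F), EMIT:-] out:P1(v=0); in:P3
Tick 6: [PARSE:-, VALIDATE:P3(v=4,ok=T), TRANSFORM:-, EMIT:P2(v=0,ok=F)] out:-; in:-
Emitted by tick 6: ['P1']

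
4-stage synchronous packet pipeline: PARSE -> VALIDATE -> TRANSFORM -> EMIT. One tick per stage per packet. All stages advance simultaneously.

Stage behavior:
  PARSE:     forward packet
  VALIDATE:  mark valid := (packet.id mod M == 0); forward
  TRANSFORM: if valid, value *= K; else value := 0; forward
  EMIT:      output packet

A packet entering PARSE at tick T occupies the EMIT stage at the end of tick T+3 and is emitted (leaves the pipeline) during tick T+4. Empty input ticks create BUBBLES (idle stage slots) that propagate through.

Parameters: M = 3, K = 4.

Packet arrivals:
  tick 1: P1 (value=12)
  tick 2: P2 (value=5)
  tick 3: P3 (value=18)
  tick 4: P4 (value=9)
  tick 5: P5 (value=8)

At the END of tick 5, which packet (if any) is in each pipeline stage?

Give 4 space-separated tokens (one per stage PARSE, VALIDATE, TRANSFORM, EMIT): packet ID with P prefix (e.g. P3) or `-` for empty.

Answer: P5 P4 P3 P2

Derivation:
Tick 1: [PARSE:P1(v=12,ok=F), VALIDATE:-, TRANSFORM:-, EMIT:-] out:-; in:P1
Tick 2: [PARSE:P2(v=5,ok=F), VALIDATE:P1(v=12,ok=F), TRANSFORM:-, EMIT:-] out:-; in:P2
Tick 3: [PARSE:P3(v=18,ok=F), VALIDATE:P2(v=5,ok=F), TRANSFORM:P1(v=0,ok=F), EMIT:-] out:-; in:P3
Tick 4: [PARSE:P4(v=9,ok=F), VALIDATE:P3(v=18,ok=T), TRANSFORM:P2(v=0,ok=F), EMIT:P1(v=0,ok=F)] out:-; in:P4
Tick 5: [PARSE:P5(v=8,ok=F), VALIDATE:P4(v=9,ok=F), TRANSFORM:P3(v=72,ok=T), EMIT:P2(v=0,ok=F)] out:P1(v=0); in:P5
At end of tick 5: ['P5', 'P4', 'P3', 'P2']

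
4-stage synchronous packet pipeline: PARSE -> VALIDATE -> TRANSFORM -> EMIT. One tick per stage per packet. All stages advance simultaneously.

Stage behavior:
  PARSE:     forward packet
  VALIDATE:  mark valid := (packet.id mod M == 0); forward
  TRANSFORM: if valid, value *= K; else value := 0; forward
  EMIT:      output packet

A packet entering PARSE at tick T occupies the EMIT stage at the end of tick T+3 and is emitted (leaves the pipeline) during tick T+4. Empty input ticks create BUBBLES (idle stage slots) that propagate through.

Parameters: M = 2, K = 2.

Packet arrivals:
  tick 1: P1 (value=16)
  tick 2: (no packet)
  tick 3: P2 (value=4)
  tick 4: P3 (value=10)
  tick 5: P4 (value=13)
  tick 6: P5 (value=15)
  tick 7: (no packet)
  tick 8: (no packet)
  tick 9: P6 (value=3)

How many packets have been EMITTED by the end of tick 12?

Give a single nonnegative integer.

Answer: 5

Derivation:
Tick 1: [PARSE:P1(v=16,ok=F), VALIDATE:-, TRANSFORM:-, EMIT:-] out:-; in:P1
Tick 2: [PARSE:-, VALIDATE:P1(v=16,ok=F), TRANSFORM:-, EMIT:-] out:-; in:-
Tick 3: [PARSE:P2(v=4,ok=F), VALIDATE:-, TRANSFORM:P1(v=0,ok=F), EMIT:-] out:-; in:P2
Tick 4: [PARSE:P3(v=10,ok=F), VALIDATE:P2(v=4,ok=T), TRANSFORM:-, EMIT:P1(v=0,ok=F)] out:-; in:P3
Tick 5: [PARSE:P4(v=13,ok=F), VALIDATE:P3(v=10,ok=F), TRANSFORM:P2(v=8,ok=T), EMIT:-] out:P1(v=0); in:P4
Tick 6: [PARSE:P5(v=15,ok=F), VALIDATE:P4(v=13,ok=T), TRANSFORM:P3(v=0,ok=F), EMIT:P2(v=8,ok=T)] out:-; in:P5
Tick 7: [PARSE:-, VALIDATE:P5(v=15,ok=F), TRANSFORM:P4(v=26,ok=T), EMIT:P3(v=0,ok=F)] out:P2(v=8); in:-
Tick 8: [PARSE:-, VALIDATE:-, TRANSFORM:P5(v=0,ok=F), EMIT:P4(v=26,ok=T)] out:P3(v=0); in:-
Tick 9: [PARSE:P6(v=3,ok=F), VALIDATE:-, TRANSFORM:-, EMIT:P5(v=0,ok=F)] out:P4(v=26); in:P6
Tick 10: [PARSE:-, VALIDATE:P6(v=3,ok=T), TRANSFORM:-, EMIT:-] out:P5(v=0); in:-
Tick 11: [PARSE:-, VALIDATE:-, TRANSFORM:P6(v=6,ok=T), EMIT:-] out:-; in:-
Tick 12: [PARSE:-, VALIDATE:-, TRANSFORM:-, EMIT:P6(v=6,ok=T)] out:-; in:-
Emitted by tick 12: ['P1', 'P2', 'P3', 'P4', 'P5']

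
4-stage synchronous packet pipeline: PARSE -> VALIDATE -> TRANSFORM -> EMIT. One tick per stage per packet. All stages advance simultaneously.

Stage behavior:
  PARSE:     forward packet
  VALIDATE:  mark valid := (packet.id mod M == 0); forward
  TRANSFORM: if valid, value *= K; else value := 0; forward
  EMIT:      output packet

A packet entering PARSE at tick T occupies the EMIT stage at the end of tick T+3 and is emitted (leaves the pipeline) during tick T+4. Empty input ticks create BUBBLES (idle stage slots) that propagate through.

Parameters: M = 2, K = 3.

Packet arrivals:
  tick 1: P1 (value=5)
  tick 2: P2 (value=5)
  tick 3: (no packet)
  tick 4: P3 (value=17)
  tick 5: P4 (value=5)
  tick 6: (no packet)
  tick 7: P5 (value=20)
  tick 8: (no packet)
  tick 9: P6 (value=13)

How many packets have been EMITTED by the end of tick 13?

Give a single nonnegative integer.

Answer: 6

Derivation:
Tick 1: [PARSE:P1(v=5,ok=F), VALIDATE:-, TRANSFORM:-, EMIT:-] out:-; in:P1
Tick 2: [PARSE:P2(v=5,ok=F), VALIDATE:P1(v=5,ok=F), TRANSFORM:-, EMIT:-] out:-; in:P2
Tick 3: [PARSE:-, VALIDATE:P2(v=5,ok=T), TRANSFORM:P1(v=0,ok=F), EMIT:-] out:-; in:-
Tick 4: [PARSE:P3(v=17,ok=F), VALIDATE:-, TRANSFORM:P2(v=15,ok=T), EMIT:P1(v=0,ok=F)] out:-; in:P3
Tick 5: [PARSE:P4(v=5,ok=F), VALIDATE:P3(v=17,ok=F), TRANSFORM:-, EMIT:P2(v=15,ok=T)] out:P1(v=0); in:P4
Tick 6: [PARSE:-, VALIDATE:P4(v=5,ok=T), TRANSFORM:P3(v=0,ok=F), EMIT:-] out:P2(v=15); in:-
Tick 7: [PARSE:P5(v=20,ok=F), VALIDATE:-, TRANSFORM:P4(v=15,ok=T), EMIT:P3(v=0,ok=F)] out:-; in:P5
Tick 8: [PARSE:-, VALIDATE:P5(v=20,ok=F), TRANSFORM:-, EMIT:P4(v=15,ok=T)] out:P3(v=0); in:-
Tick 9: [PARSE:P6(v=13,ok=F), VALIDATE:-, TRANSFORM:P5(v=0,ok=F), EMIT:-] out:P4(v=15); in:P6
Tick 10: [PARSE:-, VALIDATE:P6(v=13,ok=T), TRANSFORM:-, EMIT:P5(v=0,ok=F)] out:-; in:-
Tick 11: [PARSE:-, VALIDATE:-, TRANSFORM:P6(v=39,ok=T), EMIT:-] out:P5(v=0); in:-
Tick 12: [PARSE:-, VALIDATE:-, TRANSFORM:-, EMIT:P6(v=39,ok=T)] out:-; in:-
Tick 13: [PARSE:-, VALIDATE:-, TRANSFORM:-, EMIT:-] out:P6(v=39); in:-
Emitted by tick 13: ['P1', 'P2', 'P3', 'P4', 'P5', 'P6']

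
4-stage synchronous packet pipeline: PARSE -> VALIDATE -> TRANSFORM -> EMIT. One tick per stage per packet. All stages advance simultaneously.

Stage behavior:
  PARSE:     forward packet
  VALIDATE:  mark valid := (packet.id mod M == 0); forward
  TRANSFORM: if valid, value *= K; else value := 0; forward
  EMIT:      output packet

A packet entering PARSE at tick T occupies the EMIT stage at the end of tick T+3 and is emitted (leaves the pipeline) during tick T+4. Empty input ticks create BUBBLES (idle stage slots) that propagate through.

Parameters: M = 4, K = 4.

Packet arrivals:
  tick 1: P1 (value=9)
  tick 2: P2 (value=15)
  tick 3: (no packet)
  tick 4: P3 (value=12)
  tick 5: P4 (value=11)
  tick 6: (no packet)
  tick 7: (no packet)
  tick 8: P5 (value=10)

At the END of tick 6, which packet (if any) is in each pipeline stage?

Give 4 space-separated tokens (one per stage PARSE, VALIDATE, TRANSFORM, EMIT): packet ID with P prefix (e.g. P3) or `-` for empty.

Answer: - P4 P3 -

Derivation:
Tick 1: [PARSE:P1(v=9,ok=F), VALIDATE:-, TRANSFORM:-, EMIT:-] out:-; in:P1
Tick 2: [PARSE:P2(v=15,ok=F), VALIDATE:P1(v=9,ok=F), TRANSFORM:-, EMIT:-] out:-; in:P2
Tick 3: [PARSE:-, VALIDATE:P2(v=15,ok=F), TRANSFORM:P1(v=0,ok=F), EMIT:-] out:-; in:-
Tick 4: [PARSE:P3(v=12,ok=F), VALIDATE:-, TRANSFORM:P2(v=0,ok=F), EMIT:P1(v=0,ok=F)] out:-; in:P3
Tick 5: [PARSE:P4(v=11,ok=F), VALIDATE:P3(v=12,ok=F), TRANSFORM:-, EMIT:P2(v=0,ok=F)] out:P1(v=0); in:P4
Tick 6: [PARSE:-, VALIDATE:P4(v=11,ok=T), TRANSFORM:P3(v=0,ok=F), EMIT:-] out:P2(v=0); in:-
At end of tick 6: ['-', 'P4', 'P3', '-']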